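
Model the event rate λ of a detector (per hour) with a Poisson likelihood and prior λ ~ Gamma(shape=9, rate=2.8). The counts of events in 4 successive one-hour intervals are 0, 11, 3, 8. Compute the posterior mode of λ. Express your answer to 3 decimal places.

Σxᵢ = 0+11+3+8 = 22, with n = 4.
Posterior ∝ λ^8e^(−2.8λ) · λ^22e^(−4λ) = λ^30e^(−6.8λ), i.e. Gamma(shape=31, rate=6.8).
The mode of a Gamma(a, b) with a ≥ 1 (shape–rate) is (a−1)/b = 30/6.8 ≈ 4.412.

λ̂_MAP = 4.412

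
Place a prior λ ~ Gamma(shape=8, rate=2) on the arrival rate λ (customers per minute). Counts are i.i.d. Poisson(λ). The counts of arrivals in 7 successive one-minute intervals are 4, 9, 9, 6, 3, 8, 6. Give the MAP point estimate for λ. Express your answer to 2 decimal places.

Σxᵢ = 4+9+9+6+3+8+6 = 45, with n = 7.
Posterior ∝ λ^7e^(−2λ) · λ^45e^(−7λ) = λ^52e^(−9λ), i.e. Gamma(shape=53, rate=9).
The mode of a Gamma(a, b) with a ≥ 1 (shape–rate) is (a−1)/b = 52/9 ≈ 5.78.

λ̂_MAP = 5.78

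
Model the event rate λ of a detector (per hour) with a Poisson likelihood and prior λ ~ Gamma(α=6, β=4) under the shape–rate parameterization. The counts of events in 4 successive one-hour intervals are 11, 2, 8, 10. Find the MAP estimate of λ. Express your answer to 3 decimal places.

Σxᵢ = 11+2+8+10 = 31, with n = 4.
Posterior ∝ λ^5e^(−4λ) · λ^31e^(−4λ) = λ^36e^(−8λ), i.e. Gamma(shape=37, rate=8).
The mode of a Gamma(a, b) with a ≥ 1 (shape–rate) is (a−1)/b = 36/8 ≈ 4.500.

λ̂_MAP = 4.500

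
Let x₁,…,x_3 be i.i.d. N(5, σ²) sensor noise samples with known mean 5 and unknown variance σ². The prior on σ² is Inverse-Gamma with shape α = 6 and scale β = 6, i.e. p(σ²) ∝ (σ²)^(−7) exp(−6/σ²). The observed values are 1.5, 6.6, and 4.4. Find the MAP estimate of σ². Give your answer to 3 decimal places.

Sum of squared deviations about the known mean: SS = (1.5−5)² + (6.6−5)² + (4.4−5)² = 15.17.
The Normal likelihood contributes (σ²)^(−n/2) exp(−SS/(2σ²)), so the posterior is Inverse-Gamma(α + n/2, β + SS/2) = Inverse-Gamma(7.5, 13.585).
The mode of Inverse-Gamma(a, b) is b/(a+1) = 13.585/8.5 ≈ 1.598.

σ̂²_MAP = 1.598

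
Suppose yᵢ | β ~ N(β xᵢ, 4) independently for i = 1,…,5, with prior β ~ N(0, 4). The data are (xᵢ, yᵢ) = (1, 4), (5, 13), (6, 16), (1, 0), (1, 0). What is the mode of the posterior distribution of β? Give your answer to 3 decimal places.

β̂_MAP = 2.538

log p(β | y) = −Σ(yᵢ − βxᵢ)²/(2·4) − β²/(2·4) + const.
Setting the derivative to zero: Σxᵢ(yᵢ − βxᵢ)/4 − β/4 = 0, so β = Σxᵢyᵢ / (Σxᵢ² + σ²/τ²).
Σxᵢyᵢ = 1·4 + 5·13 + 6·16 + 1·0 + 1·0 = 165; Σxᵢ² = 64; σ²/τ² = 1.
β̂_MAP = 165 / (64 + 1) = 165/65 ≈ 2.538.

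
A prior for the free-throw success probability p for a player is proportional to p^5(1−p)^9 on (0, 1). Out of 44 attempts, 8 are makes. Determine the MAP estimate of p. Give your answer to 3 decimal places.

The prior density ∝ p^5(1−p)^9 is the kernel of Beta(6, 10).
Data: 8 successes in 44 trials. The binomial likelihood contributes p^8(1−p)^36, so the posterior is Beta(6+8, 10+36) = Beta(14, 46).
For Beta(a, b) with a, b > 1 the mode is (a−1)/(a+b−2) = 13/58 ≈ 0.224.

p̂_MAP = 0.224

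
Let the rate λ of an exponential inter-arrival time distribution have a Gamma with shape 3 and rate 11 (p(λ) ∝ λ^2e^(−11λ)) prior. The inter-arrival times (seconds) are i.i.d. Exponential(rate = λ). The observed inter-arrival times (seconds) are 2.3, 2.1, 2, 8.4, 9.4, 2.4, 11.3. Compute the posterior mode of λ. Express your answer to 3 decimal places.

λ̂_MAP = 0.184

The Exponential(rate=λ) likelihood is ∝ λ^n e^(−λΣtᵢ). Here n = 7 and Σtᵢ = 2.3 + 2.1 + 2 + 8.4 + 9.4 + 2.4 + 11.3 = 37.9.
Posterior ∝ λ^2e^(−11λ) · λ^7e^(−37.9λ) = λ^9e^(−48.9λ), i.e. Gamma(10, 48.9).
Mode = (a−1)/b = 9/48.9 ≈ 0.184.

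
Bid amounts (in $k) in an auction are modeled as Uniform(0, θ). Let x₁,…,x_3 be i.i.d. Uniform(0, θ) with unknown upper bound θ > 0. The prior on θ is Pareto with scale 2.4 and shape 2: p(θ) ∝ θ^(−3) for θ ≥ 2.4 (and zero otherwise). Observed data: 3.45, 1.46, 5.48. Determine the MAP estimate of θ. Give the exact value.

The Uniform(0, θ) likelihood is θ^(−n) for θ ≥ max(xᵢ), zero otherwise. Here max(xᵢ) = 5.48.
Posterior ∝ θ^(−3) · θ^(−3) = θ^(−6) on θ ≥ max(2.4, 5.48) = 5.48.
This density is strictly decreasing in θ, so the posterior mode lies at the lower boundary of the support.

θ̂_MAP = 5.48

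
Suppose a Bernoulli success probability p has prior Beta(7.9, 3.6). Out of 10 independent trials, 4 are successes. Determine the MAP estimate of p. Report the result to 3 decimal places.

Prior: Beta(7.9, 3.6).
Data: 4 successes in 10 trials. The binomial likelihood contributes p^4(1−p)^6, so the posterior is Beta(7.9+4, 3.6+6) = Beta(11.9, 9.6).
For Beta(a, b) with a, b > 1 the mode is (a−1)/(a+b−2) = 10.9/19.5 ≈ 0.559.

p̂_MAP = 0.559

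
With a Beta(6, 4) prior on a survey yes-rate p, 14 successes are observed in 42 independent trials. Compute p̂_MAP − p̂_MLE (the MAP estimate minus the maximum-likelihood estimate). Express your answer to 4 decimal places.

Posterior is Beta(20, 32); MAP = (20−1)/(52−2) = 19/50 ≈ 0.38000.
MLE ignores the prior: p̂_MLE = k/n = 14/42 ≈ 0.33333.
Difference = 19/50 − 14/42 = 7/150 ≈ 0.0467.

MAP − MLE = 0.0467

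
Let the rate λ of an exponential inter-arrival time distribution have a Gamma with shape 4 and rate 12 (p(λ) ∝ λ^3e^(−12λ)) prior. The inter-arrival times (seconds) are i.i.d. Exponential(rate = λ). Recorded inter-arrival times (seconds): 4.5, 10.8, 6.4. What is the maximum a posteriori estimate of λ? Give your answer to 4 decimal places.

The Exponential(rate=λ) likelihood is ∝ λ^n e^(−λΣtᵢ). Here n = 3 and Σtᵢ = 4.5 + 10.8 + 6.4 = 21.7.
Posterior ∝ λ^3e^(−12λ) · λ^3e^(−21.7λ) = λ^6e^(−33.7λ), i.e. Gamma(7, 33.7).
Mode = (a−1)/b = 6/33.7 ≈ 0.1780.

λ̂_MAP = 0.1780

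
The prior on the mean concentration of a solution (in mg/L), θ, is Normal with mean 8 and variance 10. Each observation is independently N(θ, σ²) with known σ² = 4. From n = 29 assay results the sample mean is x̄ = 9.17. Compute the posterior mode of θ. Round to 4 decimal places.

n = 29, x̄ = 9.17.
For a Normal prior and Normal likelihood with known variance, the posterior is Normal; its mode equals its mean, the precision-weighted average.
Prior precision 1/σ₀² = 1/10 = 0.1; data precision n/σ² = 29/4 = 7.25.
θ̂ = (0.1·8 + 7.25·9.17) / (0.1 + 7.25) = 67.2825/7.35 = 8971/980 ≈ 9.1541.

θ̂_MAP = 9.1541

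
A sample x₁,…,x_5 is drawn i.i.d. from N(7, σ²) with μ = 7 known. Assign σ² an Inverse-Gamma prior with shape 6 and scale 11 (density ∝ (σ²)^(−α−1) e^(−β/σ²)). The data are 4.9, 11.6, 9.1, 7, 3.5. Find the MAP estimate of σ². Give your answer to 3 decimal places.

σ̂²_MAP = 3.381

Sum of squared deviations about the known mean: SS = (4.9−7)² + (11.6−7)² + (9.1−7)² + (7−7)² + (3.5−7)² = 42.23.
The Normal likelihood contributes (σ²)^(−n/2) exp(−SS/(2σ²)), so the posterior is Inverse-Gamma(α + n/2, β + SS/2) = Inverse-Gamma(8.5, 32.115).
The mode of Inverse-Gamma(a, b) is b/(a+1) = 32.115/9.5 ≈ 3.381.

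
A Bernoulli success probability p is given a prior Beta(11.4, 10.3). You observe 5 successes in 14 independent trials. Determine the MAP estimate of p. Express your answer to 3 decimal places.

Prior: Beta(11.4, 10.3).
Data: 5 successes in 14 trials. The binomial likelihood contributes p^5(1−p)^9, so the posterior is Beta(11.4+5, 10.3+9) = Beta(16.4, 19.3).
For Beta(a, b) with a, b > 1 the mode is (a−1)/(a+b−2) = 15.4/33.7 ≈ 0.457.

p̂_MAP = 0.457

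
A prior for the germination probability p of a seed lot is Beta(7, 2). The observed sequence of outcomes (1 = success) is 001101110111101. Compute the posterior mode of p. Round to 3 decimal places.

p̂_MAP = 0.727

Prior: Beta(7, 2).
Data: 10 successes in 15 trials (from the sequence). The binomial likelihood contributes p^10(1−p)^5, so the posterior is Beta(7+10, 2+5) = Beta(17, 7).
For Beta(a, b) with a, b > 1 the mode is (a−1)/(a+b−2) = 16/22 ≈ 0.727.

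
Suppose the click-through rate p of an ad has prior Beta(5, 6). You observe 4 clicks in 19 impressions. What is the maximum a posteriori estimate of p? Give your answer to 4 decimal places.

Prior: Beta(5, 6).
Data: 4 successes in 19 trials. The binomial likelihood contributes p^4(1−p)^15, so the posterior is Beta(5+4, 6+15) = Beta(9, 21).
For Beta(a, b) with a, b > 1 the mode is (a−1)/(a+b−2) = 8/28 ≈ 0.2857.

p̂_MAP = 0.2857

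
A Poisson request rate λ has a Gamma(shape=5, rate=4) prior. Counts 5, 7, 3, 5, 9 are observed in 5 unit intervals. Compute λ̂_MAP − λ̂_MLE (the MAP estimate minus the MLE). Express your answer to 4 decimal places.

MAP − MLE = -2.1333

Σxᵢ = 29. Posterior is Gamma(34, 9); MAP = (34−1)/9 = 33/9 ≈ 3.66667.
MLE = x̄ = 29/5 ≈ 5.80000.
Difference = 33/9 − 29/5 = -32/15 ≈ -2.1333.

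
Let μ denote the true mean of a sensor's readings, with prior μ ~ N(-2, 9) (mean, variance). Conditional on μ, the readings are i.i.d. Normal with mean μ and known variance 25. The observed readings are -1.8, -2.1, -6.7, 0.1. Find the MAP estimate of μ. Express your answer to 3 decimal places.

n = 4; x̄ = ((-1.8) + (-2.1) + (-6.7) + 0.1)/4 = -10.5/4 = -2.625.
For a Normal prior and Normal likelihood with known variance, the posterior is Normal; its mode equals its mean, the precision-weighted average.
Prior precision 1/σ₀² = 1/9; data precision n/σ² = 4/25 = 0.16.
μ̂ = ((1/9)·(-2) + 0.16·(-2.625)) / (1/9 + 0.16) = (-289/450)/(61/225) = -289/122 ≈ -2.369.

μ̂_MAP = -2.369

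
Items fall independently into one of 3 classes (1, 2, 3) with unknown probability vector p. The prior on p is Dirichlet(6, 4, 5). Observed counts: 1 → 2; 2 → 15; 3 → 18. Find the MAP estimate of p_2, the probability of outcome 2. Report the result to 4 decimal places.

MAP estimate: 0.3830

The posterior is Dirichlet(αᵢ + nᵢ) = Dirichlet(8, 19, 23).
For a Dirichlet(a₁,…,a_K) with all aᵢ > 1, the mode has j-th component (aⱼ − 1)/(Σaᵢ − K).
Here Σaᵢ = 50 and K = 3, so p_2 = (19 − 1)/(50 − 3) = 18/47 ≈ 0.3830.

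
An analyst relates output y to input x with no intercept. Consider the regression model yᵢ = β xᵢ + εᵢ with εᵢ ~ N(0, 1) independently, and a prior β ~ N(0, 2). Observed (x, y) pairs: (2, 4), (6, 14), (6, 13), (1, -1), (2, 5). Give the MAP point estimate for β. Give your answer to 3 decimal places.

β̂_MAP = 2.196

log p(β | y) = −Σ(yᵢ − βxᵢ)²/(2·1) − β²/(2·2) + const.
Setting the derivative to zero: Σxᵢ(yᵢ − βxᵢ)/1 − β/2 = 0, so β = Σxᵢyᵢ / (Σxᵢ² + σ²/τ²).
Σxᵢyᵢ = 2·4 + 6·14 + 6·13 + 1·(-1) + 2·5 = 179; Σxᵢ² = 81; σ²/τ² = 0.5.
β̂_MAP = 179 / (81 + 0.5) = 179/81.5 ≈ 2.196.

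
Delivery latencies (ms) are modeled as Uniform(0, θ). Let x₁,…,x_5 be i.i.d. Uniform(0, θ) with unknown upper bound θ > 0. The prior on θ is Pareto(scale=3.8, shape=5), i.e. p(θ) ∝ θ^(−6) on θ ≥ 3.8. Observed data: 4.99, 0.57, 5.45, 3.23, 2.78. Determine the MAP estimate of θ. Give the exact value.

θ̂_MAP = 5.45

The Uniform(0, θ) likelihood is θ^(−n) for θ ≥ max(xᵢ), zero otherwise. Here max(xᵢ) = 5.45.
Posterior ∝ θ^(−6) · θ^(−5) = θ^(−11) on θ ≥ max(3.8, 5.45) = 5.45.
This density is strictly decreasing in θ, so the posterior mode lies at the lower boundary of the support.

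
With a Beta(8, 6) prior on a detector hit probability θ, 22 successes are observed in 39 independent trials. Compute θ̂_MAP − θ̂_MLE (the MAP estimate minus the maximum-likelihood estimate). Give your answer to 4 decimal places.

MAP − MLE = 0.0045

Posterior is Beta(30, 23); MAP = (30−1)/(53−2) = 29/51 ≈ 0.56863.
MLE ignores the prior: θ̂_MLE = k/n = 22/39 ≈ 0.56410.
Difference = 29/51 − 22/39 = 1/221 ≈ 0.0045.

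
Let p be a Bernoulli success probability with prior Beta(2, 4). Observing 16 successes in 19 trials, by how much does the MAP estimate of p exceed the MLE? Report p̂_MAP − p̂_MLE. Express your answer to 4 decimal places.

Posterior is Beta(18, 7); MAP = (18−1)/(25−2) = 17/23 ≈ 0.73913.
MLE ignores the prior: p̂_MLE = k/n = 16/19 ≈ 0.84211.
Difference = 17/23 − 16/19 = -45/437 ≈ -0.1030.

MAP − MLE = -0.1030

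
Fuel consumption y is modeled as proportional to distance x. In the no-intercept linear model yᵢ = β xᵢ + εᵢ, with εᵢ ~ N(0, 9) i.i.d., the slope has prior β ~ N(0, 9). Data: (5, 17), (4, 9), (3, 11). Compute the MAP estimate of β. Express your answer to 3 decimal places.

log p(β | y) = −Σ(yᵢ − βxᵢ)²/(2·9) − β²/(2·9) + const.
Setting the derivative to zero: Σxᵢ(yᵢ − βxᵢ)/9 − β/9 = 0, so β = Σxᵢyᵢ / (Σxᵢ² + σ²/τ²).
Σxᵢyᵢ = 5·17 + 4·9 + 3·11 = 154; Σxᵢ² = 50; σ²/τ² = 1.
β̂_MAP = 154 / (50 + 1) = 154/51 ≈ 3.020.

β̂_MAP = 3.020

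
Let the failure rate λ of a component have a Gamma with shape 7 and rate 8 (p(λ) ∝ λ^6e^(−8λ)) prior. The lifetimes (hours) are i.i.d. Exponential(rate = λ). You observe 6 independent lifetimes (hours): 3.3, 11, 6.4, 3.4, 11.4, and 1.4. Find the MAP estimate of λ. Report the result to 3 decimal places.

λ̂_MAP = 0.267

The Exponential(rate=λ) likelihood is ∝ λ^n e^(−λΣtᵢ). Here n = 6 and Σtᵢ = 3.3 + 11 + 6.4 + 3.4 + 11.4 + 1.4 = 36.9.
Posterior ∝ λ^6e^(−8λ) · λ^6e^(−36.9λ) = λ^12e^(−44.9λ), i.e. Gamma(13, 44.9).
Mode = (a−1)/b = 12/44.9 ≈ 0.267.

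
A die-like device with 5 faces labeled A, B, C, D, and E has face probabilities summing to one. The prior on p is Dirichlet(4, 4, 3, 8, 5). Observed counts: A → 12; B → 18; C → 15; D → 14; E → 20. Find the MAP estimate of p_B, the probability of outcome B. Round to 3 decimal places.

MAP estimate of p_B = 0.214

The posterior is Dirichlet(αᵢ + nᵢ) = Dirichlet(16, 22, 18, 22, 25).
For a Dirichlet(a₁,…,a_K) with all aᵢ > 1, the mode has j-th component (aⱼ − 1)/(Σaᵢ − K).
Here Σaᵢ = 103 and K = 5, so p_B = (22 − 1)/(103 − 5) = 21/98 ≈ 0.214.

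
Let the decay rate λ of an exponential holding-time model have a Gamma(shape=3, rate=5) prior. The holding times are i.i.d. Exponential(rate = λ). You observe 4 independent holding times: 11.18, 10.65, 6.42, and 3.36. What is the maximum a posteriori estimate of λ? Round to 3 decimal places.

The Exponential(rate=λ) likelihood is ∝ λ^n e^(−λΣtᵢ). Here n = 4 and Σtᵢ = 11.18 + 10.65 + 6.42 + 3.36 = 31.61.
Posterior ∝ λ^2e^(−5λ) · λ^4e^(−31.61λ) = λ^6e^(−36.61λ), i.e. Gamma(7, 36.61).
Mode = (a−1)/b = 6/36.61 ≈ 0.164.

λ̂_MAP = 0.164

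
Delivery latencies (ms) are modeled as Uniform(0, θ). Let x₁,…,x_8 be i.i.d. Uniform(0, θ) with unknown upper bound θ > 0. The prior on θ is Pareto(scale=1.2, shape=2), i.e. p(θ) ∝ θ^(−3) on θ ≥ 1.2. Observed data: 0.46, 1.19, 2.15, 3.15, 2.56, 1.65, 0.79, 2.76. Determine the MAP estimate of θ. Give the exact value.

θ̂_MAP = 3.15

The Uniform(0, θ) likelihood is θ^(−n) for θ ≥ max(xᵢ), zero otherwise. Here max(xᵢ) = 3.15.
Posterior ∝ θ^(−3) · θ^(−8) = θ^(−11) on θ ≥ max(1.2, 3.15) = 3.15.
This density is strictly decreasing in θ, so the posterior mode lies at the lower boundary of the support.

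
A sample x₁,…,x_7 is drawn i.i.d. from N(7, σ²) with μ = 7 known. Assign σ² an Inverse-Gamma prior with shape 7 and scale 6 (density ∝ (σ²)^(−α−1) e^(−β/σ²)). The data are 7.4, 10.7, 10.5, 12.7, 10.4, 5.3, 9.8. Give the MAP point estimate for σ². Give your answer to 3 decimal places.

σ̂²_MAP = 4.038

Sum of squared deviations about the known mean: SS = (7.4−7)² + (10.7−7)² + (10.5−7)² + (12.7−7)² + (10.4−7)² + (5.3−7)² + (9.8−7)² = 80.88.
The Normal likelihood contributes (σ²)^(−n/2) exp(−SS/(2σ²)), so the posterior is Inverse-Gamma(α + n/2, β + SS/2) = Inverse-Gamma(10.5, 46.44).
The mode of Inverse-Gamma(a, b) is b/(a+1) = 46.44/11.5 ≈ 4.038.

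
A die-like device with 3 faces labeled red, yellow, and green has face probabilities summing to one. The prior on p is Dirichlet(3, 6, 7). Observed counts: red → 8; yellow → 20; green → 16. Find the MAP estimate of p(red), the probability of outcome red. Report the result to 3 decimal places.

The posterior is Dirichlet(αᵢ + nᵢ) = Dirichlet(11, 26, 23).
For a Dirichlet(a₁,…,a_K) with all aᵢ > 1, the mode has j-th component (aⱼ − 1)/(Σaᵢ − K).
Here Σaᵢ = 60 and K = 3, so p(red) = (11 − 1)/(60 − 3) = 10/57 ≈ 0.175.

MAP estimate of p(red) = 0.175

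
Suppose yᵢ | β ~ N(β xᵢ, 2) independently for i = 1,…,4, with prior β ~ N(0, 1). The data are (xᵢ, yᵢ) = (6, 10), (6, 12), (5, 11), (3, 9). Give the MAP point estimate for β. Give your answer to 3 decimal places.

β̂_MAP = 1.981

log p(β | y) = −Σ(yᵢ − βxᵢ)²/(2·2) − β²/(2·1) + const.
Setting the derivative to zero: Σxᵢ(yᵢ − βxᵢ)/2 − β/1 = 0, so β = Σxᵢyᵢ / (Σxᵢ² + σ²/τ²).
Σxᵢyᵢ = 6·10 + 6·12 + 5·11 + 3·9 = 214; Σxᵢ² = 106; σ²/τ² = 2.
β̂_MAP = 214 / (106 + 2) = 214/108 ≈ 1.981.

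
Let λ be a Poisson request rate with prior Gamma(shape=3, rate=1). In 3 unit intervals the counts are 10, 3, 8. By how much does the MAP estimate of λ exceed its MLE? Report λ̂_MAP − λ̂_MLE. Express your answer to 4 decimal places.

MAP − MLE = -1.2500

Σxᵢ = 21. Posterior is Gamma(24, 4); MAP = (24−1)/4 = 23/4 ≈ 5.75000.
MLE = x̄ = 21/3 ≈ 7.00000.
Difference = 23/4 − 21/3 = -5/4 ≈ -1.2500.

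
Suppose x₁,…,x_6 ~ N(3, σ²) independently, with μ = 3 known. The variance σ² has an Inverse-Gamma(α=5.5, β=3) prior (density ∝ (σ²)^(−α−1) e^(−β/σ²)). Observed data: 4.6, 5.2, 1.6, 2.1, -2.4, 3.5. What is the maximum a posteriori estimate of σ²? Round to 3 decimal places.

Sum of squared deviations about the known mean: SS = (4.6−3)² + (5.2−3)² + (1.6−3)² + (2.1−3)² + (-2.4−3)² + (3.5−3)² = 39.58.
The Normal likelihood contributes (σ²)^(−n/2) exp(−SS/(2σ²)), so the posterior is Inverse-Gamma(α + n/2, β + SS/2) = Inverse-Gamma(8.5, 22.79).
The mode of Inverse-Gamma(a, b) is b/(a+1) = 22.79/9.5 ≈ 2.399.

σ̂²_MAP = 2.399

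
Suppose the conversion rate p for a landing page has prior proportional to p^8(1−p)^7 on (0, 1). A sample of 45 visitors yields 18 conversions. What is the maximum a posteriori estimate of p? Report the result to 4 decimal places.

p̂_MAP = 0.4333

The prior density ∝ p^8(1−p)^7 is the kernel of Beta(9, 8).
Data: 18 successes in 45 trials. The binomial likelihood contributes p^18(1−p)^27, so the posterior is Beta(9+18, 8+27) = Beta(27, 35).
For Beta(a, b) with a, b > 1 the mode is (a−1)/(a+b−2) = 26/60 ≈ 0.4333.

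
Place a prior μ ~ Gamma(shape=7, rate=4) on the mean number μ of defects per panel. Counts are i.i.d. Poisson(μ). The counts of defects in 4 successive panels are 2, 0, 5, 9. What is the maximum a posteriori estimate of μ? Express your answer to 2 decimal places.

μ̂_MAP = 2.75

Σxᵢ = 2+0+5+9 = 16, with n = 4.
Posterior ∝ μ^6e^(−4μ) · μ^16e^(−4μ) = μ^22e^(−8μ), i.e. Gamma(shape=23, rate=8).
The mode of a Gamma(a, b) with a ≥ 1 (shape–rate) is (a−1)/b = 22/8 ≈ 2.75.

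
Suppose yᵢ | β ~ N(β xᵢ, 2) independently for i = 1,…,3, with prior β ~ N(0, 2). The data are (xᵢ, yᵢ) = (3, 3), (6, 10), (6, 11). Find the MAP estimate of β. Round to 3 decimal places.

log p(β | y) = −Σ(yᵢ − βxᵢ)²/(2·2) − β²/(2·2) + const.
Setting the derivative to zero: Σxᵢ(yᵢ − βxᵢ)/2 − β/2 = 0, so β = Σxᵢyᵢ / (Σxᵢ² + σ²/τ²).
Σxᵢyᵢ = 3·3 + 6·10 + 6·11 = 135; Σxᵢ² = 81; σ²/τ² = 1.
β̂_MAP = 135 / (81 + 1) = 135/82 ≈ 1.646.

β̂_MAP = 1.646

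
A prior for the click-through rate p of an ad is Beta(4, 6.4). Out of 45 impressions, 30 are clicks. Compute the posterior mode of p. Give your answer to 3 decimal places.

p̂_MAP = 0.618

Prior: Beta(4, 6.4).
Data: 30 successes in 45 trials. The binomial likelihood contributes p^30(1−p)^15, so the posterior is Beta(4+30, 6.4+15) = Beta(34, 21.4).
For Beta(a, b) with a, b > 1 the mode is (a−1)/(a+b−2) = 33/53.4 ≈ 0.618.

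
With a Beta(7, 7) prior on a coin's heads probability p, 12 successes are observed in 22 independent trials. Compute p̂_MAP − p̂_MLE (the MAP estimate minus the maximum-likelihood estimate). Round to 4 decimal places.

MAP − MLE = -0.0160

Posterior is Beta(19, 17); MAP = (19−1)/(36−2) = 18/34 ≈ 0.52941.
MLE ignores the prior: p̂_MLE = k/n = 12/22 ≈ 0.54545.
Difference = 18/34 − 12/22 = -3/187 ≈ -0.0160.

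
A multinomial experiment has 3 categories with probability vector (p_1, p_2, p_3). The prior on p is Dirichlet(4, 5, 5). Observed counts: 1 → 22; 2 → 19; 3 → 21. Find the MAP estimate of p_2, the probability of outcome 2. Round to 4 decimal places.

MAP estimate: 0.3151

The posterior is Dirichlet(αᵢ + nᵢ) = Dirichlet(26, 24, 26).
For a Dirichlet(a₁,…,a_K) with all aᵢ > 1, the mode has j-th component (aⱼ − 1)/(Σaᵢ − K).
Here Σaᵢ = 76 and K = 3, so p_2 = (24 − 1)/(76 − 3) = 23/73 ≈ 0.3151.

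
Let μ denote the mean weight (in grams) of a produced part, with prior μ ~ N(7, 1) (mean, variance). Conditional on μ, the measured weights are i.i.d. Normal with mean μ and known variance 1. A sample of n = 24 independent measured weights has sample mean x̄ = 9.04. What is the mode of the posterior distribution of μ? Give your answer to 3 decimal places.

μ̂_MAP = 8.958

n = 24, x̄ = 9.04.
For a Normal prior and Normal likelihood with known variance, the posterior is Normal; its mode equals its mean, the precision-weighted average.
Prior precision 1/σ₀² = 1/1 = 1; data precision n/σ² = 24/1 = 24.
μ̂ = (1·7 + 24·9.04) / (1 + 24) = 223.96/25 = 8.9584 ≈ 8.958.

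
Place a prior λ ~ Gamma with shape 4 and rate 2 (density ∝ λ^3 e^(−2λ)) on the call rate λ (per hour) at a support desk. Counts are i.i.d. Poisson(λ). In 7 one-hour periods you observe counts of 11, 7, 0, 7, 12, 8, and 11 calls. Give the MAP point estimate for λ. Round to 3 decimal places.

λ̂_MAP = 6.556

Σxᵢ = 11+7+0+7+12+8+11 = 56, with n = 7.
Posterior ∝ λ^3e^(−2λ) · λ^56e^(−7λ) = λ^59e^(−9λ), i.e. Gamma(shape=60, rate=9).
The mode of a Gamma(a, b) with a ≥ 1 (shape–rate) is (a−1)/b = 59/9 ≈ 6.556.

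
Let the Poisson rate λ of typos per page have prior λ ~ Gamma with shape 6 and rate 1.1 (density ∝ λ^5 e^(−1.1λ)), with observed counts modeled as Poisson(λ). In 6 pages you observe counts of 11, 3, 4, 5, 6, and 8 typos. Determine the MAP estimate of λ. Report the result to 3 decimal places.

λ̂_MAP = 5.915

Σxᵢ = 11+3+4+5+6+8 = 37, with n = 6.
Posterior ∝ λ^5e^(−1.1λ) · λ^37e^(−6λ) = λ^42e^(−7.1λ), i.e. Gamma(shape=43, rate=7.1).
The mode of a Gamma(a, b) with a ≥ 1 (shape–rate) is (a−1)/b = 42/7.1 ≈ 5.915.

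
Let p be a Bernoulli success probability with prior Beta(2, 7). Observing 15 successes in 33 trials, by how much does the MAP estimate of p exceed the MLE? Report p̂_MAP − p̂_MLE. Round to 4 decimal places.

MAP − MLE = -0.0545

Posterior is Beta(17, 25); MAP = (17−1)/(42−2) = 16/40 ≈ 0.40000.
MLE ignores the prior: p̂_MLE = k/n = 15/33 ≈ 0.45455.
Difference = 16/40 − 15/33 = -3/55 ≈ -0.0545.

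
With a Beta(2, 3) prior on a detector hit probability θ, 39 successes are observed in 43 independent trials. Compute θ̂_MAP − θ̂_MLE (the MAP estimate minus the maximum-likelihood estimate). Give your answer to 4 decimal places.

MAP − MLE = -0.0374

Posterior is Beta(41, 7); MAP = (41−1)/(48−2) = 40/46 ≈ 0.86957.
MLE ignores the prior: θ̂_MLE = k/n = 39/43 ≈ 0.90698.
Difference = 40/46 − 39/43 = -37/989 ≈ -0.0374.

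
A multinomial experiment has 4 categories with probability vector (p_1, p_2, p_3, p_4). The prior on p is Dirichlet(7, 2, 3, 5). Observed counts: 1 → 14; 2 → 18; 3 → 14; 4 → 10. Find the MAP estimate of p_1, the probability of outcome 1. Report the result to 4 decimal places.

MAP estimate: 0.2899

The posterior is Dirichlet(αᵢ + nᵢ) = Dirichlet(21, 20, 17, 15).
For a Dirichlet(a₁,…,a_K) with all aᵢ > 1, the mode has j-th component (aⱼ − 1)/(Σaᵢ − K).
Here Σaᵢ = 73 and K = 4, so p_1 = (21 − 1)/(73 − 4) = 20/69 ≈ 0.2899.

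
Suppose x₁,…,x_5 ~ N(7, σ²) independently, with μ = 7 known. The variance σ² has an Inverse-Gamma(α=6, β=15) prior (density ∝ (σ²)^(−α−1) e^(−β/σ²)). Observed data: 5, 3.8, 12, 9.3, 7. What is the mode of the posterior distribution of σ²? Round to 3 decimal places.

Sum of squared deviations about the known mean: SS = (5−7)² + (3.8−7)² + (12−7)² + (9.3−7)² + (7−7)² = 44.53.
The Normal likelihood contributes (σ²)^(−n/2) exp(−SS/(2σ²)), so the posterior is Inverse-Gamma(α + n/2, β + SS/2) = Inverse-Gamma(8.5, 37.265).
The mode of Inverse-Gamma(a, b) is b/(a+1) = 37.265/9.5 ≈ 3.923.

σ̂²_MAP = 3.923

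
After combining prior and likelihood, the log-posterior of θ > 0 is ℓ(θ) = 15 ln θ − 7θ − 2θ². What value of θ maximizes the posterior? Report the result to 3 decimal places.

ℓ'(θ) = 15/θ − 7 − 4θ. Setting this to zero and multiplying by θ: 4θ² + 7θ − 15 = 0.
θ = (−7 + √(7² + 4·4·15)) / (2·4) = (−7 + √289) / 8 = (−7 + 17)/8 = 5/4.
ℓ''(θ) = −15/θ² − 4 < 0, confirming a maximum.

θ̂_MAP = 1.250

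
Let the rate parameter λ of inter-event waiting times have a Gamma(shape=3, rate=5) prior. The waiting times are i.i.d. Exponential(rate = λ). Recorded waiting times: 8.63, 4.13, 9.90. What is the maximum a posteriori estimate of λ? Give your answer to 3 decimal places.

λ̂_MAP = 0.181

The Exponential(rate=λ) likelihood is ∝ λ^n e^(−λΣtᵢ). Here n = 3 and Σtᵢ = 8.63 + 4.13 + 9.90 = 22.66.
Posterior ∝ λ^2e^(−5λ) · λ^3e^(−22.66λ) = λ^5e^(−27.66λ), i.e. Gamma(6, 27.66).
Mode = (a−1)/b = 5/27.66 ≈ 0.181.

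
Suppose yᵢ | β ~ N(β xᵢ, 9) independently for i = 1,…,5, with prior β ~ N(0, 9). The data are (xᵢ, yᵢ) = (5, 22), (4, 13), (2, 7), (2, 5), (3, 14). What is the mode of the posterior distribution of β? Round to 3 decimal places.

β̂_MAP = 3.864

log p(β | y) = −Σ(yᵢ − βxᵢ)²/(2·9) − β²/(2·9) + const.
Setting the derivative to zero: Σxᵢ(yᵢ − βxᵢ)/9 − β/9 = 0, so β = Σxᵢyᵢ / (Σxᵢ² + σ²/τ²).
Σxᵢyᵢ = 5·22 + 4·13 + 2·7 + 2·5 + 3·14 = 228; Σxᵢ² = 58; σ²/τ² = 1.
β̂_MAP = 228 / (58 + 1) = 228/59 ≈ 3.864.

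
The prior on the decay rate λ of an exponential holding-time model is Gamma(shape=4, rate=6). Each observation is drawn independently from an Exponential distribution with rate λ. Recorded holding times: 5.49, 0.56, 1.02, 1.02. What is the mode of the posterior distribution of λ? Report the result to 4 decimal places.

λ̂_MAP = 0.4968

The Exponential(rate=λ) likelihood is ∝ λ^n e^(−λΣtᵢ). Here n = 4 and Σtᵢ = 5.49 + 0.56 + 1.02 + 1.02 = 8.09.
Posterior ∝ λ^3e^(−6λ) · λ^4e^(−8.09λ) = λ^7e^(−14.09λ), i.e. Gamma(8, 14.09).
Mode = (a−1)/b = 7/14.09 ≈ 0.4968.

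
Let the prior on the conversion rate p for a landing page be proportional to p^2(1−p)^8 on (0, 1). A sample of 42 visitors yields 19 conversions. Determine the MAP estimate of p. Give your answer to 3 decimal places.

p̂_MAP = 0.404

The prior density ∝ p^2(1−p)^8 is the kernel of Beta(3, 9).
Data: 19 successes in 42 trials. The binomial likelihood contributes p^19(1−p)^23, so the posterior is Beta(3+19, 9+23) = Beta(22, 32).
For Beta(a, b) with a, b > 1 the mode is (a−1)/(a+b−2) = 21/52 ≈ 0.404.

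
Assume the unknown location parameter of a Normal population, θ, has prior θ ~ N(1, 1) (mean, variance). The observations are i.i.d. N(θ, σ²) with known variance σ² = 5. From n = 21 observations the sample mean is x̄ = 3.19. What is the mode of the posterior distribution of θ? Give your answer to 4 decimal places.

θ̂_MAP = 2.7688

n = 21, x̄ = 3.19.
For a Normal prior and Normal likelihood with known variance, the posterior is Normal; its mode equals its mean, the precision-weighted average.
Prior precision 1/σ₀² = 1/1 = 1; data precision n/σ² = 21/5 = 4.2.
θ̂ = (1·1 + 4.2·3.19) / (1 + 4.2) = 14.398/5.2 = 7199/2600 ≈ 2.7688.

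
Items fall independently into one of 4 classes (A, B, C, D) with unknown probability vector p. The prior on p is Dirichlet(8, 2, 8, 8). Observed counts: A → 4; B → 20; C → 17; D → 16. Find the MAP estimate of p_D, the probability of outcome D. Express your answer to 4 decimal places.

The posterior is Dirichlet(αᵢ + nᵢ) = Dirichlet(12, 22, 25, 24).
For a Dirichlet(a₁,…,a_K) with all aᵢ > 1, the mode has j-th component (aⱼ − 1)/(Σaᵢ − K).
Here Σaᵢ = 83 and K = 4, so p_D = (24 − 1)/(83 − 4) = 23/79 ≈ 0.2911.

MAP estimate of p_D = 0.2911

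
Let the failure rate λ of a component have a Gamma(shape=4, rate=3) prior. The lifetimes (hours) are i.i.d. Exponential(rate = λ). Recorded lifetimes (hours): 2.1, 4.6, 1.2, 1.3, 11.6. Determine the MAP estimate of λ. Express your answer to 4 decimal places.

λ̂_MAP = 0.3361

The Exponential(rate=λ) likelihood is ∝ λ^n e^(−λΣtᵢ). Here n = 5 and Σtᵢ = 2.1 + 4.6 + 1.2 + 1.3 + 11.6 = 20.8.
Posterior ∝ λ^3e^(−3λ) · λ^5e^(−20.8λ) = λ^8e^(−23.8λ), i.e. Gamma(9, 23.8).
Mode = (a−1)/b = 8/23.8 ≈ 0.3361.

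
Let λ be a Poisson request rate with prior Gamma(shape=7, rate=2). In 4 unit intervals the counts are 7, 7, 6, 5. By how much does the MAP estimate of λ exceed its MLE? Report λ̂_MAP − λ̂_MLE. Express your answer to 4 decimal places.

MAP − MLE = -1.0833

Σxᵢ = 25. Posterior is Gamma(32, 6); MAP = (32−1)/6 = 31/6 ≈ 5.16667.
MLE = x̄ = 25/4 ≈ 6.25000.
Difference = 31/6 − 25/4 = -13/12 ≈ -1.0833.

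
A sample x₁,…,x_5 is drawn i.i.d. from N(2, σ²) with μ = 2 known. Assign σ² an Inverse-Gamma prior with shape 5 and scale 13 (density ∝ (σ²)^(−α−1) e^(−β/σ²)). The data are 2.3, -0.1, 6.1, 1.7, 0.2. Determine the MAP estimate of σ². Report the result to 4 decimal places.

σ̂²_MAP = 2.9788

Sum of squared deviations about the known mean: SS = (2.3−2)² + (-0.1−2)² + (6.1−2)² + (1.7−2)² + (0.2−2)² = 24.64.
The Normal likelihood contributes (σ²)^(−n/2) exp(−SS/(2σ²)), so the posterior is Inverse-Gamma(α + n/2, β + SS/2) = Inverse-Gamma(7.5, 25.32).
The mode of Inverse-Gamma(a, b) is b/(a+1) = 25.32/8.5 ≈ 2.9788.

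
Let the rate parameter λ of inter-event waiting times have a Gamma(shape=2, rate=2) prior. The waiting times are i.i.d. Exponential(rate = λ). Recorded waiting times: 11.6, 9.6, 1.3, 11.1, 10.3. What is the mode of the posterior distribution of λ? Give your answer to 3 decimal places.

The Exponential(rate=λ) likelihood is ∝ λ^n e^(−λΣtᵢ). Here n = 5 and Σtᵢ = 11.6 + 9.6 + 1.3 + 11.1 + 10.3 = 43.9.
Posterior ∝ λe^(−2λ) · λ^5e^(−43.9λ) = λ^6e^(−45.9λ), i.e. Gamma(7, 45.9).
Mode = (a−1)/b = 6/45.9 ≈ 0.131.

λ̂_MAP = 0.131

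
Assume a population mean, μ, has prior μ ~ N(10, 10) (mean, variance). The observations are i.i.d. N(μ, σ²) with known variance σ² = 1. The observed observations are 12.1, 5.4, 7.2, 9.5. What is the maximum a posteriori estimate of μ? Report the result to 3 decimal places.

n = 4; x̄ = (12.1 + 5.4 + 7.2 + 9.5)/4 = 34.2/4 = 8.55.
For a Normal prior and Normal likelihood with known variance, the posterior is Normal; its mode equals its mean, the precision-weighted average.
Prior precision 1/σ₀² = 1/10 = 0.1; data precision n/σ² = 4/1 = 4.
μ̂ = (0.1·10 + 4·8.55) / (0.1 + 4) = 35.2/4.1 = 352/41 ≈ 8.585.

μ̂_MAP = 8.585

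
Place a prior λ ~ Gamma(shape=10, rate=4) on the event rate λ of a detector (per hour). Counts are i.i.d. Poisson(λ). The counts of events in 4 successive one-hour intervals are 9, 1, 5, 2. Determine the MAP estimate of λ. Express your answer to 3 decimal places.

λ̂_MAP = 3.250

Σxᵢ = 9+1+5+2 = 17, with n = 4.
Posterior ∝ λ^9e^(−4λ) · λ^17e^(−4λ) = λ^26e^(−8λ), i.e. Gamma(shape=27, rate=8).
The mode of a Gamma(a, b) with a ≥ 1 (shape–rate) is (a−1)/b = 26/8 ≈ 3.250.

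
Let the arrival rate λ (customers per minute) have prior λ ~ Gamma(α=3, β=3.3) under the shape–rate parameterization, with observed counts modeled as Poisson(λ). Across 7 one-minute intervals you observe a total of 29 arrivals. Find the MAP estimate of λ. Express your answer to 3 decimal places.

Σxᵢ = 29, n = 7.
Posterior ∝ λ^2e^(−3.3λ) · λ^29e^(−7λ) = λ^31e^(−10.3λ), i.e. Gamma(shape=32, rate=10.3).
The mode of a Gamma(a, b) with a ≥ 1 (shape–rate) is (a−1)/b = 31/10.3 ≈ 3.010.

λ̂_MAP = 3.010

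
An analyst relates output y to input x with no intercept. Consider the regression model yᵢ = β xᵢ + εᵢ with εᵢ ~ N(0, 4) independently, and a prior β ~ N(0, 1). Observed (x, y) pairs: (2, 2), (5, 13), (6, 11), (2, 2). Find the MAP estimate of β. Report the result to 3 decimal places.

log p(β | y) = −Σ(yᵢ − βxᵢ)²/(2·4) − β²/(2·1) + const.
Setting the derivative to zero: Σxᵢ(yᵢ − βxᵢ)/4 − β/1 = 0, so β = Σxᵢyᵢ / (Σxᵢ² + σ²/τ²).
Σxᵢyᵢ = 2·2 + 5·13 + 6·11 + 2·2 = 139; Σxᵢ² = 69; σ²/τ² = 4.
β̂_MAP = 139 / (69 + 4) = 139/73 ≈ 1.904.

β̂_MAP = 1.904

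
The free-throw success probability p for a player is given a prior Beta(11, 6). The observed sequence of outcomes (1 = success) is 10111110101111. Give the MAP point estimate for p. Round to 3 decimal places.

p̂_MAP = 0.724

Prior: Beta(11, 6).
Data: 11 successes in 14 trials (from the sequence). The binomial likelihood contributes p^11(1−p)^3, so the posterior is Beta(11+11, 6+3) = Beta(22, 9).
For Beta(a, b) with a, b > 1 the mode is (a−1)/(a+b−2) = 21/29 ≈ 0.724.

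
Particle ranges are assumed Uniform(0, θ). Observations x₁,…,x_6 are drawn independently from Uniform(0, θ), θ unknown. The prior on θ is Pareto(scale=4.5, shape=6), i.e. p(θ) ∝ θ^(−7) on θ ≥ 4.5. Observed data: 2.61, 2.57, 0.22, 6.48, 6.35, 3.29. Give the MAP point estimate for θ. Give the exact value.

The Uniform(0, θ) likelihood is θ^(−n) for θ ≥ max(xᵢ), zero otherwise. Here max(xᵢ) = 6.48.
Posterior ∝ θ^(−7) · θ^(−6) = θ^(−13) on θ ≥ max(4.5, 6.48) = 6.48.
This density is strictly decreasing in θ, so the posterior mode lies at the lower boundary of the support.

θ̂_MAP = 6.48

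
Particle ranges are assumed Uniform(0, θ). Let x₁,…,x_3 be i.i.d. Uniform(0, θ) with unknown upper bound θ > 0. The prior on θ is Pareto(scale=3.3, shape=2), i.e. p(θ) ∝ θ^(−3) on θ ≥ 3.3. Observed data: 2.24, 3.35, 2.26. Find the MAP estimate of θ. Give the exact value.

The Uniform(0, θ) likelihood is θ^(−n) for θ ≥ max(xᵢ), zero otherwise. Here max(xᵢ) = 3.35.
Posterior ∝ θ^(−3) · θ^(−3) = θ^(−6) on θ ≥ max(3.3, 3.35) = 3.35.
This density is strictly decreasing in θ, so the posterior mode lies at the lower boundary of the support.

θ̂_MAP = 3.35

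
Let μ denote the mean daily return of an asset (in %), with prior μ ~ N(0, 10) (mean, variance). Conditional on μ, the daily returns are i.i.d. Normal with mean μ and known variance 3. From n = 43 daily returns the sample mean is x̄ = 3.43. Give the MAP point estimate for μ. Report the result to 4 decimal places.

n = 43, x̄ = 3.43.
For a Normal prior and Normal likelihood with known variance, the posterior is Normal; its mode equals its mean, the precision-weighted average.
Prior precision 1/σ₀² = 1/10 = 0.1; data precision n/σ² = 43/3.
μ̂ = (0.1·0 + (43/3)·3.43) / (0.1 + 43/3) = (14749/300)/(433/30) = 14749/4330 ≈ 3.4062.

μ̂_MAP = 3.4062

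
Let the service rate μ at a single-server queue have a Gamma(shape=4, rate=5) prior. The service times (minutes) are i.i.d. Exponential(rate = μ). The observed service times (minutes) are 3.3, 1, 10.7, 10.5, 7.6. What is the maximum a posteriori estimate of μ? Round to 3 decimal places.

The Exponential(rate=μ) likelihood is ∝ μ^n e^(−μΣtᵢ). Here n = 5 and Σtᵢ = 3.3 + 1 + 10.7 + 10.5 + 7.6 = 33.1.
Posterior ∝ μ^3e^(−5μ) · μ^5e^(−33.1μ) = μ^8e^(−38.1μ), i.e. Gamma(9, 38.1).
Mode = (a−1)/b = 8/38.1 ≈ 0.210.

μ̂_MAP = 0.210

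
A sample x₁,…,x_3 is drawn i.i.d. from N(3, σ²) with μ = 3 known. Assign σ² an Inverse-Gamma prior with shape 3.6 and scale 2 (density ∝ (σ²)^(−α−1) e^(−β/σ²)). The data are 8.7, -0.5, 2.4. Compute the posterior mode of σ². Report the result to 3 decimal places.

Sum of squared deviations about the known mean: SS = (8.7−3)² + (-0.5−3)² + (2.4−3)² = 45.1.
The Normal likelihood contributes (σ²)^(−n/2) exp(−SS/(2σ²)), so the posterior is Inverse-Gamma(α + n/2, β + SS/2) = Inverse-Gamma(5.1, 24.55).
The mode of Inverse-Gamma(a, b) is b/(a+1) = 24.55/6.1 ≈ 4.025.

σ̂²_MAP = 4.025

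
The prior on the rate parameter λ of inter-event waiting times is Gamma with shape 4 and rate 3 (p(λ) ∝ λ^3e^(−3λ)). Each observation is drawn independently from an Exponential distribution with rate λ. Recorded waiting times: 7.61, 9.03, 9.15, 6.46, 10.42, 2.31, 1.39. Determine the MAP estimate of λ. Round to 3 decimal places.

The Exponential(rate=λ) likelihood is ∝ λ^n e^(−λΣtᵢ). Here n = 7 and Σtᵢ = 7.61 + 9.03 + 9.15 + 6.46 + 10.42 + 2.31 + 1.39 = 46.37.
Posterior ∝ λ^3e^(−3λ) · λ^7e^(−46.37λ) = λ^10e^(−49.37λ), i.e. Gamma(11, 49.37).
Mode = (a−1)/b = 10/49.37 ≈ 0.203.

λ̂_MAP = 0.203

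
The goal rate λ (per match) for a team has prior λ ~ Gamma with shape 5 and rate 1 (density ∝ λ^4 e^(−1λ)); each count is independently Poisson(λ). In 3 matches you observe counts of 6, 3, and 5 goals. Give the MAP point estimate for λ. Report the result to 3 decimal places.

Σxᵢ = 6+3+5 = 14, with n = 3.
Posterior ∝ λ^4e^(−1λ) · λ^14e^(−3λ) = λ^18e^(−4λ), i.e. Gamma(shape=19, rate=4).
The mode of a Gamma(a, b) with a ≥ 1 (shape–rate) is (a−1)/b = 18/4 ≈ 4.500.

λ̂_MAP = 4.500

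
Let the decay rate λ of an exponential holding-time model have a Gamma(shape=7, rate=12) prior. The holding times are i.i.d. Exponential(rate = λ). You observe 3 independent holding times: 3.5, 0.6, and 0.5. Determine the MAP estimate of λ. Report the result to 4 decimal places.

λ̂_MAP = 0.5422

The Exponential(rate=λ) likelihood is ∝ λ^n e^(−λΣtᵢ). Here n = 3 and Σtᵢ = 3.5 + 0.6 + 0.5 = 4.6.
Posterior ∝ λ^6e^(−12λ) · λ^3e^(−4.6λ) = λ^9e^(−16.6λ), i.e. Gamma(10, 16.6).
Mode = (a−1)/b = 9/16.6 ≈ 0.5422.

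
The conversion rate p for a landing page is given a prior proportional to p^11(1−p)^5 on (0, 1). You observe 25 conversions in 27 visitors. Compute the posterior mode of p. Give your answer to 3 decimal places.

p̂_MAP = 0.837

The prior density ∝ p^11(1−p)^5 is the kernel of Beta(12, 6).
Data: 25 successes in 27 trials. The binomial likelihood contributes p^25(1−p)^2, so the posterior is Beta(12+25, 6+2) = Beta(37, 8).
For Beta(a, b) with a, b > 1 the mode is (a−1)/(a+b−2) = 36/43 ≈ 0.837.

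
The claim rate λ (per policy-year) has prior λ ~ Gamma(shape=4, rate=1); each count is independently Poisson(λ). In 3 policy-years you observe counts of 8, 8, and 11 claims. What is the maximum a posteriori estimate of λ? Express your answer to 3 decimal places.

Σxᵢ = 8+8+11 = 27, with n = 3.
Posterior ∝ λ^3e^(−1λ) · λ^27e^(−3λ) = λ^30e^(−4λ), i.e. Gamma(shape=31, rate=4).
The mode of a Gamma(a, b) with a ≥ 1 (shape–rate) is (a−1)/b = 30/4 ≈ 7.500.

λ̂_MAP = 7.500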